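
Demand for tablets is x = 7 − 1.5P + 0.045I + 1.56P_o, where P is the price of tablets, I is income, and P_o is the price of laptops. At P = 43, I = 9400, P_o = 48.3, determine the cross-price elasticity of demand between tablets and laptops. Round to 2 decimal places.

0.17

Substituting, x = 7 − 1.5(43) + 0.045(9400) + 1.56(48.3) = 7 − 64.5 + 423 + 75.348 = 440.848.
∂x/∂P_o = +1.56, so E_xy = 1.56·(48.3/440.848) ≈ 0.17.
E_xy > 0: the goods are substitutes.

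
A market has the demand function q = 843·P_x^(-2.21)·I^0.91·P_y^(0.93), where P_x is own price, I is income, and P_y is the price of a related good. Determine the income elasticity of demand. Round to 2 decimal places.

For a Cobb–Douglas (constant-elasticity) form q = A·I^α·…, the elasticity with respect to I equals the exponent α at every point.
Here the exponent on I is 0.91, so the income elasticity of demand is 0.91.

0.91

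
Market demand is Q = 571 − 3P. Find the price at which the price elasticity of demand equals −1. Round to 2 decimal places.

For linear demand Q = a − bP, E = −bP/(a − bP). |E| = 1 ⇒ bP = a − bP ⇒ P = a/(2b).
P = 571/(2·3) ≈ 95.17.

95.17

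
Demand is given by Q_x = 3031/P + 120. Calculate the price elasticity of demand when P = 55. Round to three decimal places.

-0.315

At P = 55, Q_x = 175.1091.
dQ_x/dP = −3031/P² = −1.002.
Point elasticity E = (dQ_x/dP)·(P/Q_x) = -1.002 × 55/175.1091 ≈ -0.315.
|E| < 1, so demand is inelastic at this price.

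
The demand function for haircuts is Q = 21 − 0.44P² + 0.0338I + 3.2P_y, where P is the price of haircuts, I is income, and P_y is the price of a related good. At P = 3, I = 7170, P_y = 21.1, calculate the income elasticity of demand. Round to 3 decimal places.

Q = 21 − 0.44(3)² + 0.0338(7170) + 3.2(21.1) = 21 − 3.96 + 242.346 + 67.52 = 326.906.
∂Q/∂I = +0.0338, so E_I = 0.0338·(7170/326.906) ≈ 0.741.
E_I ∈ (0,1): normal good (necessity).

0.741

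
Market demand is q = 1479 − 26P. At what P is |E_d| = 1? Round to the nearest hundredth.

For linear demand q = a − bP, E = −bP/(a − bP). |E| = 1 ⇒ bP = a − bP ⇒ P = a/(2b).
P = 1479/(2·26) ≈ 28.44.

28.44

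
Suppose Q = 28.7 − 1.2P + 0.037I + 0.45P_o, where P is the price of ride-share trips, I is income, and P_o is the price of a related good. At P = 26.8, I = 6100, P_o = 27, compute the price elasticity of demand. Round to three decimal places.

Q = 28.7 − 1.2(26.8) + 0.037(6100) + 0.45(27) = 28.7 − 32.16 + 225.7 + 12.15 = 234.39.
∂Q/∂P = −1.2, so E_p = (−1.2)·(26.8/234.39) ≈ -0.137.
|E_p| < 1: demand is inelastic.

-0.137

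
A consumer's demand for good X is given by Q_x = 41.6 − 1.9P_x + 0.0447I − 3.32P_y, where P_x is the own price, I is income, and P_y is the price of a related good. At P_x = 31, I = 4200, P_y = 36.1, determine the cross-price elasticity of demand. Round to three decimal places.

Q_x = 41.6 − 1.9(31) + 0.0447(4200) − 3.32(36.1) = 41.6 − 58.9 + 187.74 − 119.852 = 50.588.
∂Q_x/∂P_y = −3.32, so E_xy = -3.32·(36.1/50.588) ≈ -2.369.
E_xy < 0: the goods are complements.

-2.369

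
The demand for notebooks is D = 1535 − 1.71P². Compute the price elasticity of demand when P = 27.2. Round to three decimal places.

-9.376

At P = 27.2, D = 269.8736.
dD/dP = −2·1.71·P = −93.024.
Point elasticity E = (dD/dP)·(P/D) = -93.024 × 27.2/269.8736 ≈ -9.376.
|E| > 1, so demand is elastic at this price.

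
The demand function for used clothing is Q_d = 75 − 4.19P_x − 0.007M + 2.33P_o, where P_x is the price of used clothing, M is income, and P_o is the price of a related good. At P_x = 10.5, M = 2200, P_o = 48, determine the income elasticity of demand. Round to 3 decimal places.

-0.121

First evaluate Q_d: 75 − 4.19(10.5) − 0.007(2200) + 2.33(48) = 75 − 43.995 − 15.4 + 111.84 = 127.445.
∂Q_d/∂M = −0.007, so E_I = -0.007·(2200/127.445) ≈ -0.121.
E_I < 0: inferior good.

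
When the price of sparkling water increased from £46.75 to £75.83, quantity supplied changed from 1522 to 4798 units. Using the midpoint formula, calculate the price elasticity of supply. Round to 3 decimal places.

2.185

%Δq = (4798 − 1522)/[(1522 + 4798)/2] = 3276/3160 ≈ 1.0367.
%ΔP = (75.83 − 46.75)/[(46.75 + 75.83)/2] = 29.08/61.29 ≈ 0.4745.
Arc elasticity E = %Δq/%ΔP ≈ 1.0367/0.4745 ≈ 2.185.
|E| > 1: supply is elastic over this range.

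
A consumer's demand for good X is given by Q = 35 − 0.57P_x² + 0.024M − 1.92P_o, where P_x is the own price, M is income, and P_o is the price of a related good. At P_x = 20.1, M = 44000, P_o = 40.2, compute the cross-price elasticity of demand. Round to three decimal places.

First evaluate Q: 35 − 0.57(20.1)² + 0.024(44000) − 1.92(40.2) = 35 − 230.2857 + 1056 − 77.184 = 783.5303.
∂Q/∂P_o = −1.92, so E_xy = -1.92·(40.2/783.5303) ≈ -0.099.
E_xy < 0: the goods are complements.

-0.099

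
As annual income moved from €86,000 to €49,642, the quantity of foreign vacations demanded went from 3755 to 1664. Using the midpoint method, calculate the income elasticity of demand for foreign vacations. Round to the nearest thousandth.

1.440

%ΔQ = (1664 − 3755)/[(3755+1664)/2] = -2091/2709.5 ≈ -0.7717.
%ΔY = (49,642 − 86,000)/[(86,000+49,642)/2] = -36358/67821 ≈ -0.5361.
E_I = %ΔQ/%ΔY ≈ 1.440.
E_I > 1: normal good (luxury).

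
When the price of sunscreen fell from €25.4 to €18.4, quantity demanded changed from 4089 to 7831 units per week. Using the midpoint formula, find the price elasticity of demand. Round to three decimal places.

-1.964

%ΔQ = (7831 − 4089)/[(4089 + 7831)/2] = 3742/5960 ≈ 0.6279.
%Δp = (18.4 − 25.4)/[(25.4 + 18.4)/2] = -7/21.9 ≈ -0.3196.
Arc elasticity E = %ΔQ/%Δp ≈ 0.6279/-0.3196 ≈ -1.964.
|E| > 1: demand is elastic over this range.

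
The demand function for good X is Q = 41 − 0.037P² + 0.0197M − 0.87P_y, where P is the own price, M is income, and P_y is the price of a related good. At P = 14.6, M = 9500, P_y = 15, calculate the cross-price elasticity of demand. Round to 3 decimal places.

At the given point, Q = 41 − 0.037(14.6)² + 0.0197(9500) − 0.87(15) = 41 − 7.8869 + 187.15 − 13.05 = 207.2131.
∂Q/∂P_y = −0.87, so E_xy = -0.87·(15/207.2131) ≈ -0.063.
E_xy < 0: the goods are complements.

-0.063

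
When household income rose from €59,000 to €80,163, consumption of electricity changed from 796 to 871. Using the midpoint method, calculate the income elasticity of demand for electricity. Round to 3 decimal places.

%ΔQ = (871 − 796)/[(796+871)/2] = 75/833.5 ≈ 0.0900.
%ΔI = (80,163 − 59,000)/[(59,000+80,163)/2] = 21163/69581.5 ≈ 0.3041.
E_I = %ΔQ/%ΔI ≈ 0.296.
E_I ∈ (0,1): normal good (necessity).

0.296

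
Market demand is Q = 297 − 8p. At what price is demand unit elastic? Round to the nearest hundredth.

18.56

For linear demand Q = a − bp, E = −bp/(a − bp). |E| = 1 ⇒ bp = a − bp ⇒ p = a/(2b).
p = 297/(2·8) ≈ 18.56.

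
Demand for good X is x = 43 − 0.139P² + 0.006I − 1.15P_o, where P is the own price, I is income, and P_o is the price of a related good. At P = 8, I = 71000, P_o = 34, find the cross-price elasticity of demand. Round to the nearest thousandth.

At the given point, x = 43 − 0.139(8)² + 0.006(71000) − 1.15(34) = 43 − 8.896 + 426 − 39.1 = 421.004.
∂x/∂P_o = −1.15, so E_xy = -1.15·(34/421.004) ≈ -0.093.
E_xy < 0: the goods are complements.

-0.093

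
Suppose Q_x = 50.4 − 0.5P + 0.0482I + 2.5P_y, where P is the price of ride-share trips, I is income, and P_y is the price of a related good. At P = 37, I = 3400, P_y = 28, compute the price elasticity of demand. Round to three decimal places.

First evaluate Q_x: 50.4 − 0.5(37) + 0.0482(3400) + 2.5(28) = 50.4 − 18.5 + 163.88 + 70 = 265.78.
∂Q_x/∂P = −0.5, so E_p = (−0.5)·(37/265.78) ≈ -0.070.
|E_p| < 1: demand is inelastic.

-0.070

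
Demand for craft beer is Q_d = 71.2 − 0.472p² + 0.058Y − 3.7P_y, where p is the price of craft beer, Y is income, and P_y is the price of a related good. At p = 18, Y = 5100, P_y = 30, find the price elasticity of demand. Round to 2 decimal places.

At the given point, Q_d = 71.2 − 0.472(18)² + 0.058(5100) − 3.7(30) = 71.2 − 152.928 + 295.8 − 111 = 103.072.
∂Q_d/∂p = −2·0.472·p = -16.992, so E_p = -16.992·(18/103.072) ≈ -2.97.
|E_p| > 1: demand is elastic.

-2.97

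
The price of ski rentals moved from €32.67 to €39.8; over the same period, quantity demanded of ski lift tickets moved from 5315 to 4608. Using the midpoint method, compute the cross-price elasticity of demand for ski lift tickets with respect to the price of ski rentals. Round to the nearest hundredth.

%ΔQ_x = (4608 − 5315)/[(5315+4608)/2] = -707/4961.5 ≈ -0.1425.
%ΔP_y = (39.8 − 32.67)/[(32.67+39.8)/2] ≈ 0.1968.
E_xy = -0.1425/0.1968 ≈ -0.72.
E_xy < 0, so ski lift tickets and ski rentals are complements.

-0.72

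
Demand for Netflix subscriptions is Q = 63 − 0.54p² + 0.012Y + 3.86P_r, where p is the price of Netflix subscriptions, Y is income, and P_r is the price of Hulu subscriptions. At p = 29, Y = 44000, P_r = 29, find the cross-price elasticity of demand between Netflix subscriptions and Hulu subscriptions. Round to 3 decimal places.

Evaluating quantity at (p, Y, P_r) gives Q = 63 − 0.54(29)² + 0.012(44000) + 3.86(29) = 63 − 454.14 + 528 + 111.94 = 248.8.
∂Q/∂P_r = +3.86, so E_xy = 3.86·(29/248.8) ≈ 0.450.
E_xy > 0: the goods are substitutes.

0.450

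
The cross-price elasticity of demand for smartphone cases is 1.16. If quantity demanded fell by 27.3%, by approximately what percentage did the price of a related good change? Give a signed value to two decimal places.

%ΔQ ≈ E × %ΔP_y ⇒ %ΔP_y = %ΔQ / E = (-27.3%)/(1.16) ≈ -23.53%.

-23.53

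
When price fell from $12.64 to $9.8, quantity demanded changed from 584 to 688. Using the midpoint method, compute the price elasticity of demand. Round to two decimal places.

%ΔQ = (688 − 584)/[(584 + 688)/2] = 104/636 ≈ 0.1635.
%Δp = (9.8 − 12.64)/[(12.64 + 9.8)/2] = -2.84/11.22 ≈ -0.2531.
Arc elasticity E = %ΔQ/%Δp ≈ 0.1635/-0.2531 ≈ -0.65.
|E| < 1: demand is inelastic over this range.

-0.65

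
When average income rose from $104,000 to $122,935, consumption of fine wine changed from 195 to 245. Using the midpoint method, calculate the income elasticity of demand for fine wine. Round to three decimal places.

%ΔQ = (245 − 195)/[(195+245)/2] = 50/220 ≈ 0.2273.
%ΔM = (122,935 − 104,000)/[(104,000+122,935)/2] = 18935/113467.5 ≈ 0.1669.
E_I = %ΔQ/%ΔM ≈ 1.362.
E_I > 1: normal good (luxury).

1.362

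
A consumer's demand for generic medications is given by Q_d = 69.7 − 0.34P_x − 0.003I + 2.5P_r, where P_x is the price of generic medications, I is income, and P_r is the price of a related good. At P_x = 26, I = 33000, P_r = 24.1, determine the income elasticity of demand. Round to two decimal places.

Substituting, Q_d = 69.7 − 0.34(26) − 0.003(33000) + 2.5(24.1) = 69.7 − 8.84 − 99 + 60.25 = 22.11.
∂Q_d/∂I = −0.003, so E_I = -0.003·(33000/22.11) ≈ -4.48.
E_I < 0: inferior good.

-4.48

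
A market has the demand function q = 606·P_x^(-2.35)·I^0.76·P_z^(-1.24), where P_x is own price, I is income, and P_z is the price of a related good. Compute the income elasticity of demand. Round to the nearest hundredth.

For a Cobb–Douglas (constant-elasticity) form q = A·I^α·…, the elasticity with respect to I equals the exponent α at every point.
Here the exponent on I is 0.76, so the income elasticity of demand is 0.76.

0.76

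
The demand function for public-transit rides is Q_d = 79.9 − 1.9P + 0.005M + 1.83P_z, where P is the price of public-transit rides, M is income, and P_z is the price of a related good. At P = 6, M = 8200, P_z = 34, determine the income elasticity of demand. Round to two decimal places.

0.24

Evaluating quantity at (P, M, P_z) gives Q_d = 79.9 − 1.9(6) + 0.005(8200) + 1.83(34) = 79.9 − 11.4 + 41 + 62.22 = 171.72.
∂Q_d/∂M = +0.005, so E_I = 0.005·(8200/171.72) ≈ 0.24.
E_I ∈ (0,1): normal good (necessity).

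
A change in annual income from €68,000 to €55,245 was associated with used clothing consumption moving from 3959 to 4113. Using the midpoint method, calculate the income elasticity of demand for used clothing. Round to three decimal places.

%ΔQ = (4113 − 3959)/[(3959+4113)/2] = 154/4036 ≈ 0.0382.
%ΔY = (55,245 − 68,000)/[(68,000+55,245)/2] = -12755/61622.5 ≈ -0.2070.
E_I = %ΔQ/%ΔY ≈ -0.184.
E_I < 0: inferior good.

-0.184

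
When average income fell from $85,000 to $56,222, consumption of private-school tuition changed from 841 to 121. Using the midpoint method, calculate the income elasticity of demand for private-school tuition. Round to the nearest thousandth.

3.673

%ΔQ = (121 − 841)/[(841+121)/2] = -720/481 ≈ -1.4969.
%ΔI = (56,222 − 85,000)/[(85,000+56,222)/2] = -28778/70611 ≈ -0.4076.
E_I = %ΔQ/%ΔI ≈ 3.673.
E_I > 1: normal good (luxury).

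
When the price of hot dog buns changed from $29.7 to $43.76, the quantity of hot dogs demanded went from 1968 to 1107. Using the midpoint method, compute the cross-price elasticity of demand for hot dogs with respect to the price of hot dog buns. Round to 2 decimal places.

%ΔQ_x = (1107 − 1968)/[(1968+1107)/2] = -861/1537.5 ≈ -0.5600.
%ΔP_y = (43.76 − 29.7)/[(29.7+43.76)/2] ≈ 0.3828.
E_xy = -0.5600/0.3828 ≈ -1.46.
E_xy < 0, so hot dogs and hot dog buns are complements.

-1.46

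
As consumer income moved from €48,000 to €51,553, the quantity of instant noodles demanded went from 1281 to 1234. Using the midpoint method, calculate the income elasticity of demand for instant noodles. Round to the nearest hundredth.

%ΔQ = (1234 − 1281)/[(1281+1234)/2] = -47/1257.5 ≈ -0.0374.
%ΔY = (51,553 − 48,000)/[(48,000+51,553)/2] = 3553/49776.5 ≈ 0.0714.
E_I = %ΔQ/%ΔY ≈ -0.52.
E_I < 0: inferior good.

-0.52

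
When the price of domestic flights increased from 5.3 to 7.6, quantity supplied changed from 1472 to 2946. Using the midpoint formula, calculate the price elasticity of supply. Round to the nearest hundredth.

%ΔQ = (2946 − 1472)/[(1472 + 2946)/2] = 1474/2209 ≈ 0.6673.
%ΔP = (7.6 − 5.3)/[(5.3 + 7.6)/2] = 2.3/6.45 ≈ 0.3566.
Arc elasticity E = %ΔQ/%ΔP ≈ 0.6673/0.3566 ≈ 1.87.
|E| > 1: supply is elastic over this range.

1.87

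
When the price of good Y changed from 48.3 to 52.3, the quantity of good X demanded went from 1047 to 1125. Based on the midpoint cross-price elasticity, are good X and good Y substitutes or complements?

%ΔQ_x = (1125 − 1047)/[(1047+1125)/2] = 78/1086 ≈ 0.0718.
%ΔP_y = (52.3 − 48.3)/[(48.3+52.3)/2] ≈ 0.0795.
E_xy = 0.0718/0.0795 ≈ 0.903.
E_xy > 0, so the goods are substitutes.

substitutes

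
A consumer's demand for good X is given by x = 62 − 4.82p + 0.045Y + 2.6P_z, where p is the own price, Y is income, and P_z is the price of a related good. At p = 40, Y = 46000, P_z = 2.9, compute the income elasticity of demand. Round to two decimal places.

1.06

Substituting, x = 62 − 4.82(40) + 0.045(46000) + 2.6(2.9) = 62 − 192.8 + 2070 + 7.54 = 1946.74.
∂x/∂Y = +0.045, so E_I = 0.045·(46000/1946.74) ≈ 1.06.
E_I > 1: normal good (luxury).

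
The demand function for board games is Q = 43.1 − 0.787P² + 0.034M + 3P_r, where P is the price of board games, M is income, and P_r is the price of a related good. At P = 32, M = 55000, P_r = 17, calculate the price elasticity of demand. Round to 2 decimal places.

-1.39

First evaluate Q: 43.1 − 0.787(32)² + 0.034(55000) + 3(17) = 43.1 − 805.888 + 1870 + 51 = 1158.212.
∂Q/∂P = −2·0.787·P = -50.368, so E_p = -50.368·(32/1158.212) ≈ -1.39.
|E_p| > 1: demand is elastic.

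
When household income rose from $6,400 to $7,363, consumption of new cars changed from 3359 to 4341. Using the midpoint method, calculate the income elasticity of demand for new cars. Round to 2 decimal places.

1.82

%ΔQ = (4341 − 3359)/[(3359+4341)/2] = 982/3850 ≈ 0.2551.
%ΔM = (7,363 − 6,400)/[(6,400+7,363)/2] = 963/6881.5 ≈ 0.1399.
E_I = %ΔQ/%ΔM ≈ 1.82.
E_I > 1: normal good (luxury).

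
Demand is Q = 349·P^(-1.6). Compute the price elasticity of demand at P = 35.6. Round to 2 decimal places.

For a Cobb–Douglas (constant-elasticity) form Q = A·P^α·…, the elasticity with respect to P equals the exponent α at every point.
Here the exponent on P is -1.6, so the price elasticity of demand is -1.60.

-1.60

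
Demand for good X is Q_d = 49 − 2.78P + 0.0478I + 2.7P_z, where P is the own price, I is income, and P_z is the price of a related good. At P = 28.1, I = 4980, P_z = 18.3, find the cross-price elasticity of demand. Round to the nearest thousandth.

0.191

Evaluating quantity at (P, I, P_z) gives Q_d = 49 − 2.78(28.1) + 0.0478(4980) + 2.7(18.3) = 49 − 78.118 + 238.044 + 49.41 = 258.336.
∂Q_d/∂P_z = +2.7, so E_xy = 2.7·(18.3/258.336) ≈ 0.191.
E_xy > 0: the goods are substitutes.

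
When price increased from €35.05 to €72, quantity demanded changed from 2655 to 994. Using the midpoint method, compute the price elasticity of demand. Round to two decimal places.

-1.32

%Δq = (994 − 2655)/[(2655 + 994)/2] = -1661/1824.5 ≈ -0.9104.
%ΔP = (72 − 35.05)/[(35.05 + 72)/2] = 36.95/53.525 ≈ 0.6903.
Arc elasticity E = %Δq/%ΔP ≈ -0.9104/0.6903 ≈ -1.32.
|E| > 1: demand is elastic over this range.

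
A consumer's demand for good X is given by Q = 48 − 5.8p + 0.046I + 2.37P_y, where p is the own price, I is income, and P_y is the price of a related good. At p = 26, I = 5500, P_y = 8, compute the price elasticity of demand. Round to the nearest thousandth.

Q = 48 − 5.8(26) + 0.046(5500) + 2.37(8) = 48 − 150.8 + 253 + 18.96 = 169.16.
∂Q/∂p = −5.8, so E_p = (−5.8)·(26/169.16) ≈ -0.891.
|E_p| < 1: demand is inelastic.

-0.891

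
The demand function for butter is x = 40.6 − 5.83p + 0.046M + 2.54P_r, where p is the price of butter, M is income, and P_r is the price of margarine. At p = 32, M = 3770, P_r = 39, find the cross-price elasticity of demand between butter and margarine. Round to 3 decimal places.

0.783

Substituting, x = 40.6 − 5.83(32) + 0.046(3770) + 2.54(39) = 40.6 − 186.56 + 173.42 + 99.06 = 126.52.
∂x/∂P_r = +2.54, so E_xy = 2.54·(39/126.52) ≈ 0.783.
E_xy > 0: the goods are substitutes.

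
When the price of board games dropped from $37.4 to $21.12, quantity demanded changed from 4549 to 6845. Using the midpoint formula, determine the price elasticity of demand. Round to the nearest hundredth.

-0.72

%Δq = (6845 − 4549)/[(4549 + 6845)/2] = 2296/5697 ≈ 0.4030.
%ΔP = (21.12 − 37.4)/[(37.4 + 21.12)/2] = -16.28/29.26 ≈ -0.5564.
Arc elasticity E = %Δq/%ΔP ≈ 0.4030/-0.5564 ≈ -0.72.
|E| < 1: demand is inelastic over this range.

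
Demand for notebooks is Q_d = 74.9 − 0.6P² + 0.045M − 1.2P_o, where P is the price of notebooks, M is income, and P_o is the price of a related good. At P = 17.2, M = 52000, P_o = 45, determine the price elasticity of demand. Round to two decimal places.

At the given point, Q_d = 74.9 − 0.6(17.2)² + 0.045(52000) − 1.2(45) = 74.9 − 177.504 + 2340 − 54 = 2183.396.
∂Q_d/∂P = −2·0.6·P = -20.64, so E_p = -20.64·(17.2/2183.396) ≈ -0.16.
|E_p| < 1: demand is inelastic.

-0.16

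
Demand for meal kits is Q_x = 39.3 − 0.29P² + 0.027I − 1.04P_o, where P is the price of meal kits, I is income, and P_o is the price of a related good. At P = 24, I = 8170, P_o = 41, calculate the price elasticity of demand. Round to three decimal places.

At the given point, Q_x = 39.3 − 0.29(24)² + 0.027(8170) − 1.04(41) = 39.3 − 167.04 + 220.59 − 42.64 = 50.21.
∂Q_x/∂P = −2·0.29·P = -13.92, so E_p = -13.92·(24/50.21) ≈ -6.654.
|E_p| > 1: demand is elastic.

-6.654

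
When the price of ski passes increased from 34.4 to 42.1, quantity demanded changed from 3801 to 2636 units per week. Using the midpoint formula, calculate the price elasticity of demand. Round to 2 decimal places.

%ΔQ = (2636 − 3801)/[(3801 + 2636)/2] = -1165/3218.5 ≈ -0.3620.
%ΔP = (42.1 − 34.4)/[(34.4 + 42.1)/2] = 7.7/38.25 ≈ 0.2013.
Arc elasticity E = %ΔQ/%ΔP ≈ -0.3620/0.2013 ≈ -1.80.
|E| > 1: demand is elastic over this range.

-1.80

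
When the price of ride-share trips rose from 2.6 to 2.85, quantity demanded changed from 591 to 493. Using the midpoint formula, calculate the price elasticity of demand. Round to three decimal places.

%Δq = (493 − 591)/[(591 + 493)/2] = -98/542 ≈ -0.1808.
%Δp = (2.85 − 2.6)/[(2.6 + 2.85)/2] = 0.25/2.725 ≈ 0.0917.
Arc elasticity E = %Δq/%Δp ≈ -0.1808/0.0917 ≈ -1.971.
|E| > 1: demand is elastic over this range.

-1.971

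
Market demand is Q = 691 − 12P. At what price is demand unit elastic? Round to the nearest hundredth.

28.79

For linear demand Q = a − bP, E = −bP/(a − bP). |E| = 1 ⇒ bP = a − bP ⇒ P = a/(2b).
P = 691/(2·12) ≈ 28.79.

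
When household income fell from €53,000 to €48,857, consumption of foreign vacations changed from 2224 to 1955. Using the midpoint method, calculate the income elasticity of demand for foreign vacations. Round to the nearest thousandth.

%ΔQ = (1955 − 2224)/[(2224+1955)/2] = -269/2089.5 ≈ -0.1287.
%ΔM = (48,857 − 53,000)/[(53,000+48,857)/2] = -4143/50928.5 ≈ -0.0813.
E_I = %ΔQ/%ΔM ≈ 1.583.
E_I > 1: normal good (luxury).

1.583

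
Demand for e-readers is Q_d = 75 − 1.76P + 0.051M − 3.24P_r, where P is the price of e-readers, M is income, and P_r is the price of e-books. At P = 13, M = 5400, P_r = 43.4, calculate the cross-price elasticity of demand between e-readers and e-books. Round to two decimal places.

Evaluating quantity at (P, M, P_r) gives Q_d = 75 − 1.76(13) + 0.051(5400) − 3.24(43.4) = 75 − 22.88 + 275.4 − 140.616 = 186.904.
∂Q_d/∂P_r = −3.24, so E_xy = -3.24·(43.4/186.904) ≈ -0.75.
E_xy < 0: the goods are complements.

-0.75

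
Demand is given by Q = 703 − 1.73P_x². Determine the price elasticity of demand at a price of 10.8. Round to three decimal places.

-0.805

At P_x = 10.8, Q = 501.2128.
dQ/dP_x = −2·1.73·P_x = −37.368.
Point elasticity E = (dQ/dP_x)·(P_x/Q) = -37.368 × 10.8/501.2128 ≈ -0.805.
|E| < 1, so demand is inelastic at this price.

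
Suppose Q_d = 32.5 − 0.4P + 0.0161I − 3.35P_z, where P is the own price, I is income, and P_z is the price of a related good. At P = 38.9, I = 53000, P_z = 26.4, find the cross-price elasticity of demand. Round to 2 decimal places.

Substituting, Q_d = 32.5 − 0.4(38.9) + 0.0161(53000) − 3.35(26.4) = 32.5 − 15.56 + 853.3 − 88.44 = 781.8.
∂Q_d/∂P_z = −3.35, so E_xy = -3.35·(26.4/781.8) ≈ -0.11.
E_xy < 0: the goods are complements.

-0.11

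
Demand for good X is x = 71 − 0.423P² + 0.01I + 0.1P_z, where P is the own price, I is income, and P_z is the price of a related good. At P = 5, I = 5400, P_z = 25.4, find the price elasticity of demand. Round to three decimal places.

At the given point, x = 71 − 0.423(5)² + 0.01(5400) + 0.1(25.4) = 71 − 10.575 + 54 + 2.54 = 116.965.
∂x/∂P = −2·0.423·P = -4.23, so E_p = -4.23·(5/116.965) ≈ -0.181.
|E_p| < 1: demand is inelastic.

-0.181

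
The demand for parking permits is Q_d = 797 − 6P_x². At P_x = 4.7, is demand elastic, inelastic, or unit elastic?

inelastic

At P_x = 4.7, Q_d = 664.46.
dQ_d/dP_x = −2·6·P_x = −56.4.
Point elasticity E = (dQ_d/dP_x)·(P_x/Q_d) = -56.4 × 4.7/664.46 ≈ -0.399.
|E| ≈ 0.399 < 1, so demand is inelastic.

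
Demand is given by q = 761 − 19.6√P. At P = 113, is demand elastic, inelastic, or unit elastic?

inelastic

At P = 113, q = 552.6491.
dq/dP = −19.6/(2√P) = −19.6/(2·10.6301).
Point elasticity E = (dq/dP)·(P/q) = -0.9219 × 113/552.6491 ≈ -0.189.
|E| ≈ 0.189 < 1, so demand is inelastic.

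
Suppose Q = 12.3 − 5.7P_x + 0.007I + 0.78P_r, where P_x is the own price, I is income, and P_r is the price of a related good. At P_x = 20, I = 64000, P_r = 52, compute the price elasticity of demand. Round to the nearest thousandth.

-0.295

Q = 12.3 − 5.7(20) + 0.007(64000) + 0.78(52) = 12.3 − 114 + 448 + 40.56 = 386.86.
∂Q/∂P_x = −5.7, so E_p = (−5.7)·(20/386.86) ≈ -0.295.
|E_p| < 1: demand is inelastic.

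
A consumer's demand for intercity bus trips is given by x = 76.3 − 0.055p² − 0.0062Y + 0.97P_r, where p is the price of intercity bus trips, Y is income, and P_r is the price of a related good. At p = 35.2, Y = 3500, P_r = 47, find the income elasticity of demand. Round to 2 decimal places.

First evaluate x: 76.3 − 0.055(35.2)² − 0.0062(3500) + 0.97(47) = 76.3 − 68.1472 − 21.7 + 45.59 = 32.0428.
∂x/∂Y = −0.0062, so E_I = -0.0062·(3500/32.0428) ≈ -0.68.
E_I < 0: inferior good.

-0.68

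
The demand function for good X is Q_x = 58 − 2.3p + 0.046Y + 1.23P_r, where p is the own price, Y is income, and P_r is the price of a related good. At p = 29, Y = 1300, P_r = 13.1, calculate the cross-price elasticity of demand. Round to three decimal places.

0.240

Evaluating quantity at (p, Y, P_r) gives Q_x = 58 − 2.3(29) + 0.046(1300) + 1.23(13.1) = 58 − 66.7 + 59.8 + 16.113 = 67.213.
∂Q_x/∂P_r = +1.23, so E_xy = 1.23·(13.1/67.213) ≈ 0.240.
E_xy > 0: the goods are substitutes.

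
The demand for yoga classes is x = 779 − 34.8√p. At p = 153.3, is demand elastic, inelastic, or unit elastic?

inelastic

At p = 153.3, x = 348.126.
dx/dp = −34.8/(2√p) = −34.8/(2·12.3814).
Point elasticity E = (dx/dp)·(p/x) = -1.4053 × 153.3/348.126 ≈ -0.619.
|E| ≈ 0.619 < 1, so demand is inelastic.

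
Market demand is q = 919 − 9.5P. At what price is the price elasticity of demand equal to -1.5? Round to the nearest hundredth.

Set −bP/(a − bP) = −1.5 ⇒ bP = 1.5(a − bP) ⇒ bP(1+1.5) = 1.5·a.
P = 1.5·919/(9.5·2.5) ≈ 58.04.

58.04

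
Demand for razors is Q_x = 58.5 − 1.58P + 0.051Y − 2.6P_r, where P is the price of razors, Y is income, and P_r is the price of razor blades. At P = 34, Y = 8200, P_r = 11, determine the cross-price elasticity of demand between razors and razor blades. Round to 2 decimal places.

First evaluate Q_x: 58.5 − 1.58(34) + 0.051(8200) − 2.6(11) = 58.5 − 53.72 + 418.2 − 28.6 = 394.38.
∂Q_x/∂P_r = −2.6, so E_xy = -2.6·(11/394.38) ≈ -0.07.
E_xy < 0: the goods are complements.

-0.07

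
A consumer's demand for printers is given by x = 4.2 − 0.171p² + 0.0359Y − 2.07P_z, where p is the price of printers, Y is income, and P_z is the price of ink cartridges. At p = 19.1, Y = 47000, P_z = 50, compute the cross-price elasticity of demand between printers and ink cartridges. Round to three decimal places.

-0.068

First evaluate x: 4.2 − 0.171(19.1)² + 0.0359(47000) − 2.07(50) = 4.2 − 62.3825 + 1687.3 − 103.5 = 1525.6175.
∂x/∂P_z = −2.07, so E_xy = -2.07·(50/1525.6175) ≈ -0.068.
E_xy < 0: the goods are complements.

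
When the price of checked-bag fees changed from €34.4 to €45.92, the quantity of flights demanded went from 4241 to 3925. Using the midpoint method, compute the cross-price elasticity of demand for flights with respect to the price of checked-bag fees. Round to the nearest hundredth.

%ΔQ_x = (3925 − 4241)/[(4241+3925)/2] = -316/4083 ≈ -0.0774.
%ΔP_y = (45.92 − 34.4)/[(34.4+45.92)/2] ≈ 0.2869.
E_xy = -0.0774/0.2869 ≈ -0.27.
E_xy < 0, so flights and checked-bag fees are complements.

-0.27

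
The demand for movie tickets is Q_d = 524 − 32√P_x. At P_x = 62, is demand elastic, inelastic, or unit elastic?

inelastic

At P_x = 62, Q_d = 272.0317.
dQ_d/dP_x = −32/(2√P_x) = −32/(2·7.874).
Point elasticity E = (dQ_d/dP_x)·(P_x/Q_d) = -2.032 × 62/272.0317 ≈ -0.463.
|E| ≈ 0.463 < 1, so demand is inelastic.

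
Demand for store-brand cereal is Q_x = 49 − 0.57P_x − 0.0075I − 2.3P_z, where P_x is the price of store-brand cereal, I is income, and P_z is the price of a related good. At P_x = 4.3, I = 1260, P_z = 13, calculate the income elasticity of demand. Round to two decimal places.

Q_x = 49 − 0.57(4.3) − 0.0075(1260) − 2.3(13) = 49 − 2.451 − 9.45 − 29.9 = 7.199.
∂Q_x/∂I = −0.0075, so E_I = -0.0075·(1260/7.199) ≈ -1.31.
E_I < 0: inferior good.

-1.31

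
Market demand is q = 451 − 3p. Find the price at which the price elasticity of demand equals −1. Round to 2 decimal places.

For linear demand q = a − bp, E = −bp/(a − bp). |E| = 1 ⇒ bp = a − bp ⇒ p = a/(2b).
p = 451/(2·3) ≈ 75.17.

75.17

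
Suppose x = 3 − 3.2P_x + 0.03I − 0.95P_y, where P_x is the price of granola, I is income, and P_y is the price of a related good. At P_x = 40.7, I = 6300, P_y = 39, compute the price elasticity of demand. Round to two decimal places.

First evaluate x: 3 − 3.2(40.7) + 0.03(6300) − 0.95(39) = 3 − 130.24 + 189 − 37.05 = 24.71.
∂x/∂P_x = −3.2, so E_p = (−3.2)·(40.7/24.71) ≈ -5.27.
|E_p| > 1: demand is elastic.

-5.27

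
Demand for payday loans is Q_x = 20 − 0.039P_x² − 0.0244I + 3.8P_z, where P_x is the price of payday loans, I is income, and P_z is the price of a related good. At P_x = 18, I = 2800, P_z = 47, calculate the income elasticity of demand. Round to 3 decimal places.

Substituting, Q_x = 20 − 0.039(18)² − 0.0244(2800) + 3.8(47) = 20 − 12.636 − 68.32 + 178.6 = 117.644.
∂Q_x/∂I = −0.0244, so E_I = -0.0244·(2800/117.644) ≈ -0.581.
E_I < 0: inferior good.

-0.581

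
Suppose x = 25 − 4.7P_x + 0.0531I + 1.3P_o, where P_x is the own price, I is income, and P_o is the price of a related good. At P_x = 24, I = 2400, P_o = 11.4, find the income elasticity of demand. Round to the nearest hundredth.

2.34

At the given point, x = 25 − 4.7(24) + 0.0531(2400) + 1.3(11.4) = 25 − 112.8 + 127.44 + 14.82 = 54.46.
∂x/∂I = +0.0531, so E_I = 0.0531·(2400/54.46) ≈ 2.34.
E_I > 1: normal good (luxury).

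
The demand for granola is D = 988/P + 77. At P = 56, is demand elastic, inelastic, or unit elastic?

At P = 56, D = 94.6429.
dD/dP = −988/P² = −0.3151.
Point elasticity E = (dD/dP)·(P/D) = -0.3151 × 56/94.6429 ≈ -0.186.
|E| ≈ 0.186 < 1, so demand is inelastic.

inelastic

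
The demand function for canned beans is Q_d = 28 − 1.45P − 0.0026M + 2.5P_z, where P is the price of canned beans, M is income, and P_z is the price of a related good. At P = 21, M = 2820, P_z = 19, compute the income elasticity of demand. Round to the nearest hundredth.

-0.19

Evaluating quantity at (P, M, P_z) gives Q_d = 28 − 1.45(21) − 0.0026(2820) + 2.5(19) = 28 − 30.45 − 7.332 + 47.5 = 37.718.
∂Q_d/∂M = −0.0026, so E_I = -0.0026·(2820/37.718) ≈ -0.19.
E_I < 0: inferior good.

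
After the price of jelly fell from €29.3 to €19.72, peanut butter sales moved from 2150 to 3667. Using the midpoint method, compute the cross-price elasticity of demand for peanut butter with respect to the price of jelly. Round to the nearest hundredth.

%ΔQ_x = (3667 − 2150)/[(2150+3667)/2] = 1517/2908.5 ≈ 0.5216.
%ΔP_y = (19.72 − 29.3)/[(29.3+19.72)/2] ≈ -0.3909.
E_xy = 0.5216/-0.3909 ≈ -1.33.
E_xy < 0, so peanut butter and jelly are complements.

-1.33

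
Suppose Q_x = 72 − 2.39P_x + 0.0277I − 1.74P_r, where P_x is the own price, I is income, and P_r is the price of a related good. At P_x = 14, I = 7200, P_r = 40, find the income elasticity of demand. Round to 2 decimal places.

Q_x = 72 − 2.39(14) + 0.0277(7200) − 1.74(40) = 72 − 33.46 + 199.44 − 69.6 = 168.38.
∂Q_x/∂I = +0.0277, so E_I = 0.0277·(7200/168.38) ≈ 1.18.
E_I > 1: normal good (luxury).

1.18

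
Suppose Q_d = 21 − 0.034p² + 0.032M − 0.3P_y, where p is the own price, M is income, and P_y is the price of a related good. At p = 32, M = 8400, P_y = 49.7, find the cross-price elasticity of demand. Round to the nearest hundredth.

-0.06

First evaluate Q_d: 21 − 0.034(32)² + 0.032(8400) − 0.3(49.7) = 21 − 34.816 + 268.8 − 14.91 = 240.074.
∂Q_d/∂P_y = −0.3, so E_xy = -0.3·(49.7/240.074) ≈ -0.06.
E_xy < 0: the goods are complements.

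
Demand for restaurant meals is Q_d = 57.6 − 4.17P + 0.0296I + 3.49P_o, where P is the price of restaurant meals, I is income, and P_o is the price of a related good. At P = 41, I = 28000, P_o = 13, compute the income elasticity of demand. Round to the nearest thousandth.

1.089

Substituting, Q_d = 57.6 − 4.17(41) + 0.0296(28000) + 3.49(13) = 57.6 − 170.97 + 828.8 + 45.37 = 760.8.
∂Q_d/∂I = +0.0296, so E_I = 0.0296·(28000/760.8) ≈ 1.089.
E_I > 1: normal good (luxury).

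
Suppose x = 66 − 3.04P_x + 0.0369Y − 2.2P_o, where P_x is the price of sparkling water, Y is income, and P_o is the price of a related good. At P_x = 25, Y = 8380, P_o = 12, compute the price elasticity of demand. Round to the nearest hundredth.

-0.28

Substituting, x = 66 − 3.04(25) + 0.0369(8380) − 2.2(12) = 66 − 76 + 309.222 − 26.4 = 272.822.
∂x/∂P_x = −3.04, so E_p = (−3.04)·(25/272.822) ≈ -0.28.
|E_p| < 1: demand is inelastic.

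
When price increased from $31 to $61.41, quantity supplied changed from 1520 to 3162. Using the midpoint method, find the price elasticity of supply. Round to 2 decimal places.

1.07

%ΔQ = (3162 − 1520)/[(1520 + 3162)/2] = 1642/2341 ≈ 0.7014.
%Δp = (61.41 − 31)/[(31 + 61.41)/2] = 30.41/46.205 ≈ 0.6582.
Arc elasticity E = %ΔQ/%Δp ≈ 0.7014/0.6582 ≈ 1.07.
|E| > 1: supply is elastic over this range.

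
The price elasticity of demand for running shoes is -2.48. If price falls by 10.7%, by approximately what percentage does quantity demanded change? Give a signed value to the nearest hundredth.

%ΔQ ≈ E × %ΔP = (-2.48) × (-10.7%) ≈ 26.54%.

26.54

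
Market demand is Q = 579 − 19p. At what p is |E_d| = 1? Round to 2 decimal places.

15.24

For linear demand Q = a − bp, E = −bp/(a − bp). |E| = 1 ⇒ bp = a − bp ⇒ p = a/(2b).
p = 579/(2·19) ≈ 15.24.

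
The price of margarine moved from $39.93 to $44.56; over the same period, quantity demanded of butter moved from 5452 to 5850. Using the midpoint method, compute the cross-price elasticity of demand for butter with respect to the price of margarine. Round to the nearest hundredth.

%ΔQ_x = (5850 − 5452)/[(5452+5850)/2] = 398/5651 ≈ 0.0704.
%ΔP_y = (44.56 − 39.93)/[(39.93+44.56)/2] ≈ 0.1096.
E_xy = 0.0704/0.1096 ≈ 0.64.
E_xy > 0, so butter and margarine are substitutes.

0.64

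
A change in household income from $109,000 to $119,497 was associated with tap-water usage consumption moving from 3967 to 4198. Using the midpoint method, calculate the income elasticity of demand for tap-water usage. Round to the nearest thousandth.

0.616

%ΔQ = (4198 − 3967)/[(3967+4198)/2] = 231/4082.5 ≈ 0.0566.
%ΔI = (119,497 − 109,000)/[(109,000+119,497)/2] = 10497/114248.5 ≈ 0.0919.
E_I = %ΔQ/%ΔI ≈ 0.616.
E_I ∈ (0,1): normal good (necessity).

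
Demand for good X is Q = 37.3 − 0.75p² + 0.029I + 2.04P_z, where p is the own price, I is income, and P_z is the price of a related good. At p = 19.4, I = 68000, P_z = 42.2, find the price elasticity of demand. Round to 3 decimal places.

-0.311

First evaluate Q: 37.3 − 0.75(19.4)² + 0.029(68000) + 2.04(42.2) = 37.3 − 282.27 + 1972 + 86.088 = 1813.118.
∂Q/∂p = −2·0.75·p = -29.1, so E_p = -29.1·(19.4/1813.118) ≈ -0.311.
|E_p| < 1: demand is inelastic.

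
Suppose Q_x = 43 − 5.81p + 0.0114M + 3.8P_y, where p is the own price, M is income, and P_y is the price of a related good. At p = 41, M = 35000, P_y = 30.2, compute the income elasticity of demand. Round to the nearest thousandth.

Q_x = 43 − 5.81(41) + 0.0114(35000) + 3.8(30.2) = 43 − 238.21 + 399 + 114.76 = 318.55.
∂Q_x/∂M = +0.0114, so E_I = 0.0114·(35000/318.55) ≈ 1.253.
E_I > 1: normal good (luxury).

1.253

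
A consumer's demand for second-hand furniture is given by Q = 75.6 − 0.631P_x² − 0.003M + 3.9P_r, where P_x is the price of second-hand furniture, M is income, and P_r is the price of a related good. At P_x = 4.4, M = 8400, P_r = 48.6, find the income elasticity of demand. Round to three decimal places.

-0.111

At the given point, Q = 75.6 − 0.631(4.4)² − 0.003(8400) + 3.9(48.6) = 75.6 − 12.2162 − 25.2 + 189.54 = 227.7238.
∂Q/∂M = −0.003, so E_I = -0.003·(8400/227.7238) ≈ -0.111.
E_I < 0: inferior good.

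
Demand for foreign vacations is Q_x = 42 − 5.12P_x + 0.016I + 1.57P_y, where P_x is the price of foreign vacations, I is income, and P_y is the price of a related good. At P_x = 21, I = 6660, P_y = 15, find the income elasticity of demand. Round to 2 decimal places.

1.65

First evaluate Q_x: 42 − 5.12(21) + 0.016(6660) + 1.57(15) = 42 − 107.52 + 106.56 + 23.55 = 64.59.
∂Q_x/∂I = +0.016, so E_I = 0.016·(6660/64.59) ≈ 1.65.
E_I > 1: normal good (luxury).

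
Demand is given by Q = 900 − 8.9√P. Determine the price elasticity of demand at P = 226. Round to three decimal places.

At P = 226, Q = 766.2037.
dQ/dP = −8.9/(2√P) = −8.9/(2·15.0333).
Point elasticity E = (dQ/dP)·(P/Q) = -0.296 × 226/766.2037 ≈ -0.087.
|E| < 1, so demand is inelastic at this price.

-0.087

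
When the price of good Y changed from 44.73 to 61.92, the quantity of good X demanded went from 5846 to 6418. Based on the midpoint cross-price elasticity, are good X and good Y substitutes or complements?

%ΔQ_x = (6418 − 5846)/[(5846+6418)/2] = 572/6132 ≈ 0.0933.
%ΔP_y = (61.92 − 44.73)/[(44.73+61.92)/2] ≈ 0.3224.
E_xy = 0.0933/0.3224 ≈ 0.289.
E_xy > 0, so the goods are substitutes.

substitutes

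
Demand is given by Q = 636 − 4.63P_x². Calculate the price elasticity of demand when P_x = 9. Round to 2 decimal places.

-2.87

At P_x = 9, Q = 260.97.
dQ/dP_x = −2·4.63·P_x = −83.34.
Point elasticity E = (dQ/dP_x)·(P_x/Q) = -83.34 × 9/260.97 ≈ -2.87.
|E| > 1, so demand is elastic at this price.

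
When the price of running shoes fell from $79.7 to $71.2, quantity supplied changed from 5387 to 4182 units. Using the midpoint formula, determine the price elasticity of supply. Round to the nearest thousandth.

%ΔQ = (4182 − 5387)/[(5387 + 4182)/2] = -1205/4784.5 ≈ -0.2519.
%Δp = (71.2 − 79.7)/[(79.7 + 71.2)/2] = -8.5/75.45 ≈ -0.1127.
Arc elasticity E = %ΔQ/%Δp ≈ -0.2519/-0.1127 ≈ 2.236.
|E| > 1: supply is elastic over this range.

2.236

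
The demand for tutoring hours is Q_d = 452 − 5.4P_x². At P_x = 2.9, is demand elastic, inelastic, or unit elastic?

inelastic

At P_x = 2.9, Q_d = 406.586.
dQ_d/dP_x = −2·5.4·P_x = −31.32.
Point elasticity E = (dQ_d/dP_x)·(P_x/Q_d) = -31.32 × 2.9/406.586 ≈ -0.223.
|E| ≈ 0.223 < 1, so demand is inelastic.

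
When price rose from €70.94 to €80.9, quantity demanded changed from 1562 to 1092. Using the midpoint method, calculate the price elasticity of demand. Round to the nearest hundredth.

%Δq = (1092 − 1562)/[(1562 + 1092)/2] = -470/1327 ≈ -0.3542.
%Δp = (80.9 − 70.94)/[(70.94 + 80.9)/2] = 9.96/75.92 ≈ 0.1312.
Arc elasticity E = %Δq/%Δp ≈ -0.3542/0.1312 ≈ -2.70.
|E| > 1: demand is elastic over this range.

-2.70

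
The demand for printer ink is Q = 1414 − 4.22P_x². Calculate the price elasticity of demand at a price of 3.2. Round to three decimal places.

At P_x = 3.2, Q = 1370.7872.
dQ/dP_x = −2·4.22·P_x = −27.008.
Point elasticity E = (dQ/dP_x)·(P_x/Q) = -27.008 × 3.2/1370.7872 ≈ -0.063.
|E| < 1, so demand is inelastic at this price.

-0.063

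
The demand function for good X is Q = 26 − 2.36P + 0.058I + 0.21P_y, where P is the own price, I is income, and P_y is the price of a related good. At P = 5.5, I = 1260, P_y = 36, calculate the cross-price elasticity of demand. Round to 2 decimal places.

First evaluate Q: 26 − 2.36(5.5) + 0.058(1260) + 0.21(36) = 26 − 12.98 + 73.08 + 7.56 = 93.66.
∂Q/∂P_y = +0.21, so E_xy = 0.21·(36/93.66) ≈ 0.08.
E_xy > 0: the goods are substitutes.

0.08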